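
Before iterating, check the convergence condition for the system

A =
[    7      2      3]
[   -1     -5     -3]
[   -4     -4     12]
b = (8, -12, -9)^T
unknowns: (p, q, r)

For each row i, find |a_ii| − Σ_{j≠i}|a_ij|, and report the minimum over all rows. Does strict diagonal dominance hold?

row 1: |7| − (2+3) = 2
row 2: |-5| − (1+3) = 1
row 3: |12| − (4+4) = 4
minimum over rows = 1 → strictly diagonally dominant (convergence guaranteed)

1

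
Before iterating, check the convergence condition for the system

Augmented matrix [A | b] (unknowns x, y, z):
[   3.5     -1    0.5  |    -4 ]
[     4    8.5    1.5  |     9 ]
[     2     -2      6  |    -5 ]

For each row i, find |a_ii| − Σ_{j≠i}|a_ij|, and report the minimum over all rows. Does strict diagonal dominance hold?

2

row 1: |3.5| − (1+0.5) = 2
row 2: |8.5| − (4+1.5) = 3
row 3: |6| − (2+2) = 2
minimum over rows = 2 → strictly diagonally dominant (convergence guaranteed)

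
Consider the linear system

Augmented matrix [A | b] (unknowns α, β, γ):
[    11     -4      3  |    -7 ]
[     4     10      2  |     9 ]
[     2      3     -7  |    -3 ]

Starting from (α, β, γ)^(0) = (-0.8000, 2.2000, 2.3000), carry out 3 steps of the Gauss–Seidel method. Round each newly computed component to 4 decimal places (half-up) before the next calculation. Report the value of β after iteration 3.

0.9435

Iteration 1:
  α = (-7 - (-4)·2.2000 - (3)·2.3000) / (11) = -0.4636
  β = (9 - (4)·-0.4636 - (2)·2.3000) / (10) = 0.6254
  γ = (-3 - (2)·-0.4636 - (3)·0.6254) / (-7) = 0.5641
Iteration 2:
  α = (-7 - (-4)·0.6254 - (3)·0.5641) / (11) = -0.5628
  β = (9 - (4)·-0.5628 - (2)·0.5641) / (10) = 1.0123
  γ = (-3 - (2)·-0.5628 - (3)·1.0123) / (-7) = 0.7016
Iteration 3:
  α = (-7 - (-4)·1.0123 - (3)·0.7016) / (11) = -0.4596
  β = (9 - (4)·-0.4596 - (2)·0.7016) / (10) = 0.9435
  γ = (-3 - (2)·-0.4596 - (3)·0.9435) / (-7) = 0.7016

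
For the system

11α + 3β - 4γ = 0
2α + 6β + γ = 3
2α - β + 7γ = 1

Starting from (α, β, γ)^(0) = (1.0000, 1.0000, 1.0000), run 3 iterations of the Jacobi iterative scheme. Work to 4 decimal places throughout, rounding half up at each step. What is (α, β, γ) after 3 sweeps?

(-0.0856, 0.4805, 0.2100)

Iteration 1:
  α = (0 - (3)·1.0000 - (-4)·1.0000) / (11) = 0.0909
  β = (3 - (2)·1.0000 - (1)·1.0000) / (6) = 0.0000
  γ = (1 - (2)·1.0000 - (-1)·1.0000) / (7) = 0.0000
Iteration 2:
  α = (0 - (3)·0.0000 - (-4)·0.0000) / (11) = 0.0000
  β = (3 - (2)·0.0909 - (1)·0.0000) / (6) = 0.4697
  γ = (1 - (2)·0.0909 - (-1)·0.0000) / (7) = 0.1169
Iteration 3:
  α = (0 - (3)·0.4697 - (-4)·0.1169) / (11) = -0.0856
  β = (3 - (2)·0.0000 - (1)·0.1169) / (6) = 0.4805
  γ = (1 - (2)·0.0000 - (-1)·0.4697) / (7) = 0.2100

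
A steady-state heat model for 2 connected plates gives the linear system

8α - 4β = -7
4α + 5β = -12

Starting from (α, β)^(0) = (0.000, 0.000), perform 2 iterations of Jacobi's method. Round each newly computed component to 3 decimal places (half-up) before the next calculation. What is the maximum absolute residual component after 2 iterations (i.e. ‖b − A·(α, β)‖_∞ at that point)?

4.800

Iteration 1:
  α = (-7 - (-4)·0.000) / (8) = -0.875
  β = (-12 - (4)·0.000) / (5) = -2.400
Iteration 2:
  α = (-7 - (-4)·-2.400) / (8) = -2.075
  β = (-12 - (4)·-0.875) / (5) = -1.700
Residual b − A·x = (2.800, 4.800); ∞-norm = 4.800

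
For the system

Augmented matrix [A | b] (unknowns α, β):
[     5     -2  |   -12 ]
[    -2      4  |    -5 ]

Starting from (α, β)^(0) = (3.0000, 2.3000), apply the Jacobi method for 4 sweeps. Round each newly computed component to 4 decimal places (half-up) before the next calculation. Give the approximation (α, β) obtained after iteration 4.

(-3.3600, -2.8480)

Iteration 1:
  α = (-12 - (-2)·2.3000) / (5) = -1.4800
  β = (-5 - (-2)·3.0000) / (4) = 0.2500
Iteration 2:
  α = (-12 - (-2)·0.2500) / (5) = -2.3000
  β = (-5 - (-2)·-1.4800) / (4) = -1.9900
Iteration 3:
  α = (-12 - (-2)·-1.9900) / (5) = -3.1960
  β = (-5 - (-2)·-2.3000) / (4) = -2.4000
Iteration 4:
  α = (-12 - (-2)·-2.4000) / (5) = -3.3600
  β = (-5 - (-2)·-3.1960) / (4) = -2.8480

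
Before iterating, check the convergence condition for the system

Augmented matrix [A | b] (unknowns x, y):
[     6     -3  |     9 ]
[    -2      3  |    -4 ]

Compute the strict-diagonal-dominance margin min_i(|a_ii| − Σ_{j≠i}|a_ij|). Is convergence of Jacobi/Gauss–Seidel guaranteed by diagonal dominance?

row 1: |6| − (3) = 3
row 2: |3| − (2) = 1
minimum over rows = 1 → strictly diagonally dominant (convergence guaranteed)

1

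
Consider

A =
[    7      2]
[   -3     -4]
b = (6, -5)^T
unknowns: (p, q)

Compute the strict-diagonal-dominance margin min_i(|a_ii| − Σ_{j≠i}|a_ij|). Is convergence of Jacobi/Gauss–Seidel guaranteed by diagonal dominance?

row 1: |7| − (2) = 5
row 2: |-4| − (3) = 1
minimum over rows = 1 → strictly diagonally dominant (convergence guaranteed)

1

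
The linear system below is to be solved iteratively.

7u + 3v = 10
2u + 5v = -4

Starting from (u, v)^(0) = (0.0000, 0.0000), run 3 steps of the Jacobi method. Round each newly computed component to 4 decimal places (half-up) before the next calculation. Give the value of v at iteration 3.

-1.5086

Iteration 1:
  u = (10 - (3)·0.0000) / (7) = 1.4286
  v = (-4 - (2)·0.0000) / (5) = -0.8000
Iteration 2:
  u = (10 - (3)·-0.8000) / (7) = 1.7714
  v = (-4 - (2)·1.4286) / (5) = -1.3714
Iteration 3:
  u = (10 - (3)·-1.3714) / (7) = 2.0163
  v = (-4 - (2)·1.7714) / (5) = -1.5086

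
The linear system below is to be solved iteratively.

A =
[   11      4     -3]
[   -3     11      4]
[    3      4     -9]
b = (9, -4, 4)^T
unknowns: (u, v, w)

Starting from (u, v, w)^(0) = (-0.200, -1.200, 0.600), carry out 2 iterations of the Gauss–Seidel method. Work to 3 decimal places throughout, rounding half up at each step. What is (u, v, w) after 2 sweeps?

Iteration 1:
  u = (9 - (4)·-1.200 - (-3)·0.600) / (11) = 1.418
  v = (-4 - (-3)·1.418 - (4)·0.600) / (11) = -0.195
  w = (4 - (3)·1.418 - (4)·-0.195) / (-9) = -0.058
Iteration 2:
  u = (9 - (4)·-0.195 - (-3)·-0.058) / (11) = 0.873
  v = (-4 - (-3)·0.873 - (4)·-0.058) / (11) = -0.104
  w = (4 - (3)·0.873 - (4)·-0.104) / (-9) = -0.200

(0.873, -0.104, -0.200)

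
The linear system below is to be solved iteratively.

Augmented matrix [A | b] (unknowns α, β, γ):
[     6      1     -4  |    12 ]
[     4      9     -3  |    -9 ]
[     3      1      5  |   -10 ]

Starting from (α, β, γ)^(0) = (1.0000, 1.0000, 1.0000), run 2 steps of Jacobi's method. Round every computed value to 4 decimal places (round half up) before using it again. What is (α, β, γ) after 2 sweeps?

(0.3185, -3.0444, -3.2778)

Iteration 1:
  α = (12 - (1)·1.0000 - (-4)·1.0000) / (6) = 2.5000
  β = (-9 - (4)·1.0000 - (-3)·1.0000) / (9) = -1.1111
  γ = (-10 - (3)·1.0000 - (1)·1.0000) / (5) = -2.8000
Iteration 2:
  α = (12 - (1)·-1.1111 - (-4)·-2.8000) / (6) = 0.3185
  β = (-9 - (4)·2.5000 - (-3)·-2.8000) / (9) = -3.0444
  γ = (-10 - (3)·2.5000 - (1)·-1.1111) / (5) = -3.2778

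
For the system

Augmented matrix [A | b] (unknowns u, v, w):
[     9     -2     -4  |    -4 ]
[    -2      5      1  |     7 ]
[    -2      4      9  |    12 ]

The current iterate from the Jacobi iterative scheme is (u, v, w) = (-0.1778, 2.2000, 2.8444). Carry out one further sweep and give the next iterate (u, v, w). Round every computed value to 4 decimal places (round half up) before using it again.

One sweep:
  u = (-4 - (-2)·2.2000 - (-4)·2.8444) / (9) = 1.3086
  v = (7 - (-2)·-0.1778 - (1)·2.8444) / (5) = 0.7600
  w = (12 - (-2)·-0.1778 - (4)·2.2000) / (9) = 0.3160

(1.3086, 0.7600, 0.3160)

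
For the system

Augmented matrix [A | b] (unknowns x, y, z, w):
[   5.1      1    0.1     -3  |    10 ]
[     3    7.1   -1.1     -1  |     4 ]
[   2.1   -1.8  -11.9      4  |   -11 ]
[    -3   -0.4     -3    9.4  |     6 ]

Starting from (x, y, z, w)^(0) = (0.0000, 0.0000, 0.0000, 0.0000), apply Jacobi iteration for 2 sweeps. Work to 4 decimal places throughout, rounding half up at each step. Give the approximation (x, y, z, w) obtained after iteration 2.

Iteration 1:
  x = (10 - (1)·0.0000 - (0.1)·0.0000 - (-3)·0.0000) / (5.1) = 1.9608
  y = (4 - (3)·0.0000 - (-1.1)·0.0000 - (-1)·0.0000) / (7.1) = 0.5634
  z = (-11 - (2.1)·0.0000 - (-1.8)·0.0000 - (4)·0.0000) / (-11.9) = 0.9244
  w = (6 - (-3)·0.0000 - (-0.4)·0.0000 - (-3)·0.0000) / (9.4) = 0.6383
Iteration 2:
  x = (10 - (1)·0.5634 - (0.1)·0.9244 - (-3)·0.6383) / (5.1) = 2.2077
  y = (4 - (3)·1.9608 - (-1.1)·0.9244 - (-1)·0.6383) / (7.1) = -0.0320
  z = (-11 - (2.1)·1.9608 - (-1.8)·0.5634 - (4)·0.6383) / (-11.9) = 1.3997
  w = (6 - (-3)·1.9608 - (-0.4)·0.5634 - (-3)·0.9244) / (9.4) = 1.5831

(2.2077, -0.0320, 1.3997, 1.5831)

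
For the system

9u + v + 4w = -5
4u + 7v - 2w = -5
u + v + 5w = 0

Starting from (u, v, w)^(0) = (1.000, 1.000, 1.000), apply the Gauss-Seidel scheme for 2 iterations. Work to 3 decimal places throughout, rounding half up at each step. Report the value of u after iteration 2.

Iteration 1:
  u = (-5 - (1)·1.000 - (4)·1.000) / (9) = -1.111
  v = (-5 - (4)·-1.111 - (-2)·1.000) / (7) = 0.206
  w = (0 - (1)·-1.111 - (1)·0.206) / (5) = 0.181
Iteration 2:
  u = (-5 - (1)·0.206 - (4)·0.181) / (9) = -0.659
  v = (-5 - (4)·-0.659 - (-2)·0.181) / (7) = -0.286
  w = (0 - (1)·-0.659 - (1)·-0.286) / (5) = 0.189

-0.659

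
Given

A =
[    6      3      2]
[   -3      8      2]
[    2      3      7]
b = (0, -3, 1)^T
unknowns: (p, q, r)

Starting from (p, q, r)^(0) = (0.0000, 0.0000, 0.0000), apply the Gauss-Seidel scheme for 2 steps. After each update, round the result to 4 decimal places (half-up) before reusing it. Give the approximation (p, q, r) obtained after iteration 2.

(0.0863, -0.4185, 0.2976)

Iteration 1:
  p = (0 - (3)·0.0000 - (2)·0.0000) / (6) = 0.0000
  q = (-3 - (-3)·0.0000 - (2)·0.0000) / (8) = -0.3750
  r = (1 - (2)·0.0000 - (3)·-0.3750) / (7) = 0.3036
Iteration 2:
  p = (0 - (3)·-0.3750 - (2)·0.3036) / (6) = 0.0863
  q = (-3 - (-3)·0.0863 - (2)·0.3036) / (8) = -0.4185
  r = (1 - (2)·0.0863 - (3)·-0.4185) / (7) = 0.2976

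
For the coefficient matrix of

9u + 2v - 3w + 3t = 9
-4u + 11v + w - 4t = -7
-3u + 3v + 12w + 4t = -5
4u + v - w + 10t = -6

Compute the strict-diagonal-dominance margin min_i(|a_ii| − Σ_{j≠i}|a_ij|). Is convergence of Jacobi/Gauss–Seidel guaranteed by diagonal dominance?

1

row 1: |9| − (2+3+3) = 1
row 2: |11| − (4+1+4) = 2
row 3: |12| − (3+3+4) = 2
row 4: |10| − (4+1+1) = 4
minimum over rows = 1 → strictly diagonally dominant (convergence guaranteed)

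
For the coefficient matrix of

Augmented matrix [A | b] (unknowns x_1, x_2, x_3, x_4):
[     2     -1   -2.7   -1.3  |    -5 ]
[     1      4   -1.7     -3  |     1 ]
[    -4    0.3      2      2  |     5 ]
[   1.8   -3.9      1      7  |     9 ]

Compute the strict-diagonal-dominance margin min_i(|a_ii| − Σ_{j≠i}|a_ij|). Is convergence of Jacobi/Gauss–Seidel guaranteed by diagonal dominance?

-4.3

row 1: |2| − (1+2.7+1.3) = -3
row 2: |4| − (1+1.7+3) = -1.7
row 3: |2| − (4+0.3+2) = -4.3
row 4: |7| − (1.8+3.9+1) = 0.3
minimum over rows = -4.3 → not strictly diagonally dominant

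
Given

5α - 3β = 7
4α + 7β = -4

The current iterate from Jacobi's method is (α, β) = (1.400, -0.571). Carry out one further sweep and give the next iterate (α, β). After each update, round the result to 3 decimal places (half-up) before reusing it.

(1.057, -1.371)

One sweep:
  α = (7 - (-3)·-0.571) / (5) = 1.057
  β = (-4 - (4)·1.400) / (7) = -1.371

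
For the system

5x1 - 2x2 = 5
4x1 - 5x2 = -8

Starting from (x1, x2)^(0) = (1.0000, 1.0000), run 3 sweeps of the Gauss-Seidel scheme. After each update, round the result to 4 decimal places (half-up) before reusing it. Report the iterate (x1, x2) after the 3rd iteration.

(2.3082, 3.4466)

Iteration 1:
  x1 = (5 - (-2)·1.0000) / (5) = 1.4000
  x2 = (-8 - (4)·1.4000) / (-5) = 2.7200
Iteration 2:
  x1 = (5 - (-2)·2.7200) / (5) = 2.0880
  x2 = (-8 - (4)·2.0880) / (-5) = 3.2704
Iteration 3:
  x1 = (5 - (-2)·3.2704) / (5) = 2.3082
  x2 = (-8 - (4)·2.3082) / (-5) = 3.4466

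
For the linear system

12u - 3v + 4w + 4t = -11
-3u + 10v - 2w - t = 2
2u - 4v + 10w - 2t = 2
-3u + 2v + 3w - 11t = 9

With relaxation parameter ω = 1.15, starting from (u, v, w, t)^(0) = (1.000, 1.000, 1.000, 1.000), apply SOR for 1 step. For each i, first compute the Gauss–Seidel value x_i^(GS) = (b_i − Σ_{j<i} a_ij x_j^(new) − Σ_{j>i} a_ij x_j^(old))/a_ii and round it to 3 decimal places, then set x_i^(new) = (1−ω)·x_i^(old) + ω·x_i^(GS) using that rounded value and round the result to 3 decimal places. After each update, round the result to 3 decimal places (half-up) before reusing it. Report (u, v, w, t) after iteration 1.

Iteration 1:
  u: GS value = (-11 - (-3)·1.000 - (4)·1.000 - (4)·1.000) / (12) = -1.333;  u ← (1−ω)·1.000 + ω·-1.333 = -1.683
  v: GS value = (2 - (-3)·-1.683 - (-2)·1.000 - (-1)·1.000) / (10) = -0.005;  v ← (1−ω)·1.000 + ω·-0.005 = -0.156
  w: GS value = (2 - (2)·-1.683 - (-4)·-0.156 - (-2)·1.000) / (10) = 0.674;  w ← (1−ω)·1.000 + ω·0.674 = 0.625
  t: GS value = (9 - (-3)·-1.683 - (2)·-0.156 - (3)·0.625) / (-11) = -0.217;  t ← (1−ω)·1.000 + ω·-0.217 = -0.400

(-1.683, -0.156, 0.625, -0.400)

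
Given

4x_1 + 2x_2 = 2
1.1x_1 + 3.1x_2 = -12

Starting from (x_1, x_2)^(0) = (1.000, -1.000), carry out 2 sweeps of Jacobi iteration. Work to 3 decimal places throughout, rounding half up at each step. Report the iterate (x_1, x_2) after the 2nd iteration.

Iteration 1:
  x_1 = (2 - (2)·-1.000) / (4) = 1.000
  x_2 = (-12 - (1.1)·1.000) / (3.1) = -4.226
Iteration 2:
  x_1 = (2 - (2)·-4.226) / (4) = 2.613
  x_2 = (-12 - (1.1)·1.000) / (3.1) = -4.226

(2.613, -4.226)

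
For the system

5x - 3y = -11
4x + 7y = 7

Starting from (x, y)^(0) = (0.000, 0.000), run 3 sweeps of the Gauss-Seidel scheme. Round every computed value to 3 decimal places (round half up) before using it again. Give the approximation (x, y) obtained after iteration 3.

(-1.310, 1.749)

Iteration 1:
  x = (-11 - (-3)·0.000) / (5) = -2.200
  y = (7 - (4)·-2.200) / (7) = 2.257
Iteration 2:
  x = (-11 - (-3)·2.257) / (5) = -0.846
  y = (7 - (4)·-0.846) / (7) = 1.483
Iteration 3:
  x = (-11 - (-3)·1.483) / (5) = -1.310
  y = (7 - (4)·-1.310) / (7) = 1.749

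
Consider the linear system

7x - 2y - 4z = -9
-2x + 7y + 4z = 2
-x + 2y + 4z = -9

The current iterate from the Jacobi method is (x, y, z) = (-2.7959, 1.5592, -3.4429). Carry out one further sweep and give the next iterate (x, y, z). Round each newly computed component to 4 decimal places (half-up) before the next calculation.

(-2.8076, 1.4543, -3.7286)

One sweep:
  x = (-9 - (-2)·1.5592 - (-4)·-3.4429) / (7) = -2.8076
  y = (2 - (-2)·-2.7959 - (4)·-3.4429) / (7) = 1.4543
  z = (-9 - (-1)·-2.7959 - (2)·1.5592) / (4) = -3.7286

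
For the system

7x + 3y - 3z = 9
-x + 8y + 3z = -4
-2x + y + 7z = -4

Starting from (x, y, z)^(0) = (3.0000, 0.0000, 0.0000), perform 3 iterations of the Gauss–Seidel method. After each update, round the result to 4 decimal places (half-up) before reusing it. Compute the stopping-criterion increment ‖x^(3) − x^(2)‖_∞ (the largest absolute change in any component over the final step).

Iteration 1:
  x = (9 - (3)·0.0000 - (-3)·0.0000) / (7) = 1.2857
  y = (-4 - (-1)·1.2857 - (3)·0.0000) / (8) = -0.3393
  z = (-4 - (-2)·1.2857 - (1)·-0.3393) / (7) = -0.1556
Iteration 2:
  x = (9 - (3)·-0.3393 - (-3)·-0.1556) / (7) = 1.3644
  y = (-4 - (-1)·1.3644 - (3)·-0.1556) / (8) = -0.2711
  z = (-4 - (-2)·1.3644 - (1)·-0.2711) / (7) = -0.1429
Iteration 3:
  x = (9 - (3)·-0.2711 - (-3)·-0.1429) / (7) = 1.3407
  y = (-4 - (-1)·1.3407 - (3)·-0.1429) / (8) = -0.2788
  z = (-4 - (-2)·1.3407 - (1)·-0.2788) / (7) = -0.1485
Change: (-0.0237, -0.0077, -0.0056) → max |·| = 0.0237

0.0237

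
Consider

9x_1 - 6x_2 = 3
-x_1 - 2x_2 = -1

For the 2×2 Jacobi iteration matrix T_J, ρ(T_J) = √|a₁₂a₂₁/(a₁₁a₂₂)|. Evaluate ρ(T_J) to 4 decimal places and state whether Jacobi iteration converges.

a₁₂a₂₁/(a₁₁a₂₂) = (-6)·(-1) / ((9)·(-2)) = -0.333333
ρ = √|-0.333333| = √0.333333 = 0.5774
ρ < 1, so Jacobi converges

0.5774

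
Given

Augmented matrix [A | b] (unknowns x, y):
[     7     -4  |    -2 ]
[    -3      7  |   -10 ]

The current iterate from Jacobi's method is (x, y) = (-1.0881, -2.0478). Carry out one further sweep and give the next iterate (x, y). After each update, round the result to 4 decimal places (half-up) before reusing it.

One sweep:
  x = (-2 - (-4)·-2.0478) / (7) = -1.4559
  y = (-10 - (-3)·-1.0881) / (7) = -1.8949

(-1.4559, -1.8949)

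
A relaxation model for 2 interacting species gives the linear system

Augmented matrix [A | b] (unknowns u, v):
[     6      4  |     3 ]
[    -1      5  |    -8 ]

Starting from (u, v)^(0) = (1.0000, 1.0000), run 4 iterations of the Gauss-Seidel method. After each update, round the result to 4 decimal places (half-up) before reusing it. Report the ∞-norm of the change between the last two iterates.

Iteration 1:
  u = (3 - (4)·1.0000) / (6) = -0.1667
  v = (-8 - (-1)·-0.1667) / (5) = -1.6333
Iteration 2:
  u = (3 - (4)·-1.6333) / (6) = 1.5889
  v = (-8 - (-1)·1.5889) / (5) = -1.2822
Iteration 3:
  u = (3 - (4)·-1.2822) / (6) = 1.3548
  v = (-8 - (-1)·1.3548) / (5) = -1.3290
Iteration 4:
  u = (3 - (4)·-1.3290) / (6) = 1.3860
  v = (-8 - (-1)·1.3860) / (5) = -1.3228
Change: (0.0312, 0.0062) → max |·| = 0.0312

0.0312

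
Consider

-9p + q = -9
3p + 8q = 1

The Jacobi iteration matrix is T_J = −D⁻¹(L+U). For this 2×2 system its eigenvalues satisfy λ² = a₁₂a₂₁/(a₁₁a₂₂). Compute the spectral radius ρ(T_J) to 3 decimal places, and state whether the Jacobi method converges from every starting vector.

a₁₂a₂₁/(a₁₁a₂₂) = (1)·(3) / ((-9)·(8)) = -0.041667
ρ = √|-0.041667| = √0.041667 = 0.204
ρ < 1, so Jacobi converges

0.204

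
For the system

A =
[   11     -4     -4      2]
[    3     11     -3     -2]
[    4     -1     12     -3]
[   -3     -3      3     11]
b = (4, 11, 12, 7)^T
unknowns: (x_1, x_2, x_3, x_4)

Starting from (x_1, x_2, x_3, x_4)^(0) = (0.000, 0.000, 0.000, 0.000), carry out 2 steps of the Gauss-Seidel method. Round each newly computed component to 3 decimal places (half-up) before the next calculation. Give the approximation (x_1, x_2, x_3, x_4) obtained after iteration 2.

(0.907, 1.144, 0.973, 0.930)

Iteration 1:
  x_1 = (4 - (-4)·0.000 - (-4)·0.000 - (2)·0.000) / (11) = 0.364
  x_2 = (11 - (3)·0.364 - (-3)·0.000 - (-2)·0.000) / (11) = 0.901
  x_3 = (12 - (4)·0.364 - (-1)·0.901 - (-3)·0.000) / (12) = 0.954
  x_4 = (7 - (-3)·0.364 - (-3)·0.901 - (3)·0.954) / (11) = 0.721
Iteration 2:
  x_1 = (4 - (-4)·0.901 - (-4)·0.954 - (2)·0.721) / (11) = 0.907
  x_2 = (11 - (3)·0.907 - (-3)·0.954 - (-2)·0.721) / (11) = 1.144
  x_3 = (12 - (4)·0.907 - (-1)·1.144 - (-3)·0.721) / (12) = 0.973
  x_4 = (7 - (-3)·0.907 - (-3)·1.144 - (3)·0.973) / (11) = 0.930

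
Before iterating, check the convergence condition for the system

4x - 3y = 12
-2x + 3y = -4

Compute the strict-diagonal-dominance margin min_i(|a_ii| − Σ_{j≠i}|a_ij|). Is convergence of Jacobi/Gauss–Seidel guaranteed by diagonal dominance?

1

row 1: |4| − (3) = 1
row 2: |3| − (2) = 1
minimum over rows = 1 → strictly diagonally dominant (convergence guaranteed)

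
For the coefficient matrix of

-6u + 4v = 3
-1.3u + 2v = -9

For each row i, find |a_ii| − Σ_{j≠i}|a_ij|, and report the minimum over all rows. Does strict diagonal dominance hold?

0.7

row 1: |-6| − (4) = 2
row 2: |2| − (1.3) = 0.7
minimum over rows = 0.7 → strictly diagonally dominant (convergence guaranteed)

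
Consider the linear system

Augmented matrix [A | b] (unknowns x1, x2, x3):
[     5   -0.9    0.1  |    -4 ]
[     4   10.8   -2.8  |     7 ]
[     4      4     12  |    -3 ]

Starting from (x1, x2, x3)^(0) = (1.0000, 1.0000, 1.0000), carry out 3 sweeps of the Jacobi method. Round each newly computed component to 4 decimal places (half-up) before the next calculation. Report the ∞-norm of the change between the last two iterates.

Iteration 1:
  x1 = (-4 - (-0.9)·1.0000 - (0.1)·1.0000) / (5) = -0.6400
  x2 = (7 - (4)·1.0000 - (-2.8)·1.0000) / (10.8) = 0.5370
  x3 = (-3 - (4)·1.0000 - (4)·1.0000) / (12) = -0.9167
Iteration 2:
  x1 = (-4 - (-0.9)·0.5370 - (0.1)·-0.9167) / (5) = -0.6850
  x2 = (7 - (4)·-0.6400 - (-2.8)·-0.9167) / (10.8) = 0.6475
  x3 = (-3 - (4)·-0.6400 - (4)·0.5370) / (12) = -0.2157
Iteration 3:
  x1 = (-4 - (-0.9)·0.6475 - (0.1)·-0.2157) / (5) = -0.6791
  x2 = (7 - (4)·-0.6850 - (-2.8)·-0.2157) / (10.8) = 0.8459
  x3 = (-3 - (4)·-0.6850 - (4)·0.6475) / (12) = -0.2375
Change: (0.0059, 0.1984, -0.0218) → max |·| = 0.1984

0.1984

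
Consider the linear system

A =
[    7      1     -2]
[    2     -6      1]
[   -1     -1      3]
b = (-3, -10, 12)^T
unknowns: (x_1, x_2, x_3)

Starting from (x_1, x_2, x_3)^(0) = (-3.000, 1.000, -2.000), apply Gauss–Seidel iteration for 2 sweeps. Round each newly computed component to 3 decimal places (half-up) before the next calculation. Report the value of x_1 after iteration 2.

Iteration 1:
  x_1 = (-3 - (1)·1.000 - (-2)·-2.000) / (7) = -1.143
  x_2 = (-10 - (2)·-1.143 - (1)·-2.000) / (-6) = 0.952
  x_3 = (12 - (-1)·-1.143 - (-1)·0.952) / (3) = 3.936
Iteration 2:
  x_1 = (-3 - (1)·0.952 - (-2)·3.936) / (7) = 0.560
  x_2 = (-10 - (2)·0.560 - (1)·3.936) / (-6) = 2.509
  x_3 = (12 - (-1)·0.560 - (-1)·2.509) / (3) = 5.023

0.560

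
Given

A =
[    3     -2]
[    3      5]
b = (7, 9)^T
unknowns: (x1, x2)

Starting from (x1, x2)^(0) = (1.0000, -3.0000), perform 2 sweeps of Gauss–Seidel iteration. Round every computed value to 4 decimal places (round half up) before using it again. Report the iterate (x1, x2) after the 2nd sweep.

Iteration 1:
  x1 = (7 - (-2)·-3.0000) / (3) = 0.3333
  x2 = (9 - (3)·0.3333) / (5) = 1.6000
Iteration 2:
  x1 = (7 - (-2)·1.6000) / (3) = 3.4000
  x2 = (9 - (3)·3.4000) / (5) = -0.2400

(3.4000, -0.2400)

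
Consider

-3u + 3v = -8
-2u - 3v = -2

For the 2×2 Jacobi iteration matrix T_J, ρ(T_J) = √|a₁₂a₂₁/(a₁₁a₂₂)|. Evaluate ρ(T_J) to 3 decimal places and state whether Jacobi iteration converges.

0.816

a₁₂a₂₁/(a₁₁a₂₂) = (3)·(-2) / ((-3)·(-3)) = -0.666667
ρ = √|-0.666667| = √0.666667 = 0.816
ρ < 1, so Jacobi converges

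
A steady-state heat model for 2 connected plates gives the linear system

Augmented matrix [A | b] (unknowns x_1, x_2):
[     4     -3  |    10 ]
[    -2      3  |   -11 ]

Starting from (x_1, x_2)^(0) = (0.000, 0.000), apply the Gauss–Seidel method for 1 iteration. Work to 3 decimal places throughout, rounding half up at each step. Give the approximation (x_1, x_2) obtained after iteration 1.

(2.500, -2.000)

Iteration 1:
  x_1 = (10 - (-3)·0.000) / (4) = 2.500
  x_2 = (-11 - (-2)·2.500) / (3) = -2.000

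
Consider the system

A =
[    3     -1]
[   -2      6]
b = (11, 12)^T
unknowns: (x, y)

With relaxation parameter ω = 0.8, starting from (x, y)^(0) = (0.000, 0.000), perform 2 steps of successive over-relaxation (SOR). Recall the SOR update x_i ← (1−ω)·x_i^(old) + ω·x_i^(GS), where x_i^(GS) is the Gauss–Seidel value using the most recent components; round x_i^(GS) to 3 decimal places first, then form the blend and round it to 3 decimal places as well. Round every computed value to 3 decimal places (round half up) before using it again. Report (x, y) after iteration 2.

Iteration 1:
  x: GS value = (11 - (-1)·0.000) / (3) = 3.667;  x ← (1−ω)·0.000 + ω·3.667 = 2.934
  y: GS value = (12 - (-2)·2.934) / (6) = 2.978;  y ← (1−ω)·0.000 + ω·2.978 = 2.382
Iteration 2:
  x: GS value = (11 - (-1)·2.382) / (3) = 4.461;  x ← (1−ω)·2.934 + ω·4.461 = 4.156
  y: GS value = (12 - (-2)·4.156) / (6) = 3.385;  y ← (1−ω)·2.382 + ω·3.385 = 3.184

(4.156, 3.184)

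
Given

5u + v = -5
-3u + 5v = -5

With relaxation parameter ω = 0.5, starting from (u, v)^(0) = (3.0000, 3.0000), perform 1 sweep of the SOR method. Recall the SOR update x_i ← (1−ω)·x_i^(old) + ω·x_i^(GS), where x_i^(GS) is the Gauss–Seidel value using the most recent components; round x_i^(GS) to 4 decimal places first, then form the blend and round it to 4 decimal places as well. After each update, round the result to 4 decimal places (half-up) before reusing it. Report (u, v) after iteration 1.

(0.7000, 1.2100)

Iteration 1:
  u: GS value = (-5 - (1)·3.0000) / (5) = -1.6000;  u ← (1−ω)·3.0000 + ω·-1.6000 = 0.7000
  v: GS value = (-5 - (-3)·0.7000) / (5) = -0.5800;  v ← (1−ω)·3.0000 + ω·-0.5800 = 1.2100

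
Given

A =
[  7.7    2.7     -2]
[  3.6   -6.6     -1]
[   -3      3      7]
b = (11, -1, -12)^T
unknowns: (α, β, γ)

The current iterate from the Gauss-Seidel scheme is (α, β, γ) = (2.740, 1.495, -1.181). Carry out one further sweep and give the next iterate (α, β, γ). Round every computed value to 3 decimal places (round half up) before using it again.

(0.598, 0.657, -1.740)

One sweep:
  α = (11 - (2.7)·1.495 - (-2)·-1.181) / (7.7) = 0.598
  β = (-1 - (3.6)·0.598 - (-1)·-1.181) / (-6.6) = 0.657
  γ = (-12 - (-3)·0.598 - (3)·0.657) / (7) = -1.740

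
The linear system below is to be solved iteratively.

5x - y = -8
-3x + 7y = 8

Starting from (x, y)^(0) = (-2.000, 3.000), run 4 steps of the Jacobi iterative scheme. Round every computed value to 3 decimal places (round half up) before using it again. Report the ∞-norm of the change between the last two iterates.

Iteration 1:
  x = (-8 - (-1)·3.000) / (5) = -1.000
  y = (8 - (-3)·-2.000) / (7) = 0.286
Iteration 2:
  x = (-8 - (-1)·0.286) / (5) = -1.543
  y = (8 - (-3)·-1.000) / (7) = 0.714
Iteration 3:
  x = (-8 - (-1)·0.714) / (5) = -1.457
  y = (8 - (-3)·-1.543) / (7) = 0.482
Iteration 4:
  x = (-8 - (-1)·0.482) / (5) = -1.504
  y = (8 - (-3)·-1.457) / (7) = 0.518
Change: (-0.047, 0.036) → max |·| = 0.047

0.047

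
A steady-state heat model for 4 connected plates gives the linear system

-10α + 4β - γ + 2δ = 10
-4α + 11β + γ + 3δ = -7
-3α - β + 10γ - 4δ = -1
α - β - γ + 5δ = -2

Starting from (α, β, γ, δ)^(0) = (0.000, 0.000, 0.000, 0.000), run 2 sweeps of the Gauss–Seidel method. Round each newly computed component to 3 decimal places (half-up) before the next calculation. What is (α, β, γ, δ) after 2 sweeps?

(-1.450, -0.982, -0.833, -0.473)

Iteration 1:
  α = (10 - (4)·0.000 - (-1)·0.000 - (2)·0.000) / (-10) = -1.000
  β = (-7 - (-4)·-1.000 - (1)·0.000 - (3)·0.000) / (11) = -1.000
  γ = (-1 - (-3)·-1.000 - (-1)·-1.000 - (-4)·0.000) / (10) = -0.500
  δ = (-2 - (1)·-1.000 - (-1)·-1.000 - (-1)·-0.500) / (5) = -0.500
Iteration 2:
  α = (10 - (4)·-1.000 - (-1)·-0.500 - (2)·-0.500) / (-10) = -1.450
  β = (-7 - (-4)·-1.450 - (1)·-0.500 - (3)·-0.500) / (11) = -0.982
  γ = (-1 - (-3)·-1.450 - (-1)·-0.982 - (-4)·-0.500) / (10) = -0.833
  δ = (-2 - (1)·-1.450 - (-1)·-0.982 - (-1)·-0.833) / (5) = -0.473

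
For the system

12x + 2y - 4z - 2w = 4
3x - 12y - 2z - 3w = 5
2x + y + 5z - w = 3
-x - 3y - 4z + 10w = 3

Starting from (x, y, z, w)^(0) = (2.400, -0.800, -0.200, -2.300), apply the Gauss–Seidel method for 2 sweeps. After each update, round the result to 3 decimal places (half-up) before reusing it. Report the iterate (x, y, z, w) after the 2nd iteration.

Iteration 1:
  x = (4 - (2)·-0.800 - (-4)·-0.200 - (-2)·-2.300) / (12) = 0.017
  y = (5 - (3)·0.017 - (-2)·-0.200 - (-3)·-2.300) / (-12) = 0.196
  z = (3 - (2)·0.017 - (1)·0.196 - (-1)·-2.300) / (5) = 0.094
  w = (3 - (-1)·0.017 - (-3)·0.196 - (-4)·0.094) / (10) = 0.398
Iteration 2:
  x = (4 - (2)·0.196 - (-4)·0.094 - (-2)·0.398) / (12) = 0.398
  y = (5 - (3)·0.398 - (-2)·0.094 - (-3)·0.398) / (-12) = -0.432
  z = (3 - (2)·0.398 - (1)·-0.432 - (-1)·0.398) / (5) = 0.607
  w = (3 - (-1)·0.398 - (-3)·-0.432 - (-4)·0.607) / (10) = 0.453

(0.398, -0.432, 0.607, 0.453)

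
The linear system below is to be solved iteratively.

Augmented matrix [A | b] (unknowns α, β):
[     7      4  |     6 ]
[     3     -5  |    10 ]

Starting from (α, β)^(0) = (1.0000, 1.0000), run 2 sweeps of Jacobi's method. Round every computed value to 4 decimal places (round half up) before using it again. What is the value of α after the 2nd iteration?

Iteration 1:
  α = (6 - (4)·1.0000) / (7) = 0.2857
  β = (10 - (3)·1.0000) / (-5) = -1.4000
Iteration 2:
  α = (6 - (4)·-1.4000) / (7) = 1.6571
  β = (10 - (3)·0.2857) / (-5) = -1.8286

1.6571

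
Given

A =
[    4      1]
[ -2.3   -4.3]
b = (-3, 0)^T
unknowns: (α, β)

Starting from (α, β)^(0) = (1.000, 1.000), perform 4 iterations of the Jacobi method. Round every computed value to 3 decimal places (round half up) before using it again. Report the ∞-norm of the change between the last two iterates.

Iteration 1:
  α = (-3 - (1)·1.000) / (4) = -1.000
  β = (0 - (-2.3)·1.000) / (-4.3) = -0.535
Iteration 2:
  α = (-3 - (1)·-0.535) / (4) = -0.616
  β = (0 - (-2.3)·-1.000) / (-4.3) = 0.535
Iteration 3:
  α = (-3 - (1)·0.535) / (4) = -0.884
  β = (0 - (-2.3)·-0.616) / (-4.3) = 0.329
Iteration 4:
  α = (-3 - (1)·0.329) / (4) = -0.832
  β = (0 - (-2.3)·-0.884) / (-4.3) = 0.473
Change: (0.052, 0.144) → max |·| = 0.144

0.144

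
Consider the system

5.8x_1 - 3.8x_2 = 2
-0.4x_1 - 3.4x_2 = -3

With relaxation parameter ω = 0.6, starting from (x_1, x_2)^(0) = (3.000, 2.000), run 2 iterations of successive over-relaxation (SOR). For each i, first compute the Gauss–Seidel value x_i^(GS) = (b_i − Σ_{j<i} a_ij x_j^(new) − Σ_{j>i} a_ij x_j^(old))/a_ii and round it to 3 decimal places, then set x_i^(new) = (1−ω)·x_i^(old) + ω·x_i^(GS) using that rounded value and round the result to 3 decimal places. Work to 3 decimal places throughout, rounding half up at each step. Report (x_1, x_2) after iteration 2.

(1.546, 0.890)

Iteration 1:
  x_1: GS value = (2 - (-3.8)·2.000) / (5.8) = 1.655;  x_1 ← (1−ω)·3.000 + ω·1.655 = 2.193
  x_2: GS value = (-3 - (-0.4)·2.193) / (-3.4) = 0.624;  x_2 ← (1−ω)·2.000 + ω·0.624 = 1.174
Iteration 2:
  x_1: GS value = (2 - (-3.8)·1.174) / (5.8) = 1.114;  x_1 ← (1−ω)·2.193 + ω·1.114 = 1.546
  x_2: GS value = (-3 - (-0.4)·1.546) / (-3.4) = 0.700;  x_2 ← (1−ω)·1.174 + ω·0.700 = 0.890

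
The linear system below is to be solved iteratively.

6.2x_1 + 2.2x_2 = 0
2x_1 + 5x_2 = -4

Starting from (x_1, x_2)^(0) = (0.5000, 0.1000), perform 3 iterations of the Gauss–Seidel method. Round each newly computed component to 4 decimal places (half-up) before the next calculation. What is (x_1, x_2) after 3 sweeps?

(0.3234, -0.9294)

Iteration 1:
  x_1 = (0 - (2.2)·0.1000) / (6.2) = -0.0355
  x_2 = (-4 - (2)·-0.0355) / (5) = -0.7858
Iteration 2:
  x_1 = (0 - (2.2)·-0.7858) / (6.2) = 0.2788
  x_2 = (-4 - (2)·0.2788) / (5) = -0.9115
Iteration 3:
  x_1 = (0 - (2.2)·-0.9115) / (6.2) = 0.3234
  x_2 = (-4 - (2)·0.3234) / (5) = -0.9294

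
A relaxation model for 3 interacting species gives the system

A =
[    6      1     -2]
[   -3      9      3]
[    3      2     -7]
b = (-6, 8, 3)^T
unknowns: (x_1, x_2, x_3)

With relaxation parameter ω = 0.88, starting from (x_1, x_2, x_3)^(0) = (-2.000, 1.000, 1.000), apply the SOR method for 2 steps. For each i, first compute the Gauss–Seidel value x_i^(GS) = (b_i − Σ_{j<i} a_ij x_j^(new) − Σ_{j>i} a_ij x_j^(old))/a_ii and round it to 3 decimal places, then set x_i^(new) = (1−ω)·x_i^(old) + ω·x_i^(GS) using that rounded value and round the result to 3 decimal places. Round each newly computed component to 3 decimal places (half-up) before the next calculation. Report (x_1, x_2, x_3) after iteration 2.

(-1.204, 0.627, -0.738)

Iteration 1:
  x_1: GS value = (-6 - (1)·1.000 - (-2)·1.000) / (6) = -0.833;  x_1 ← (1−ω)·-2.000 + ω·-0.833 = -0.973
  x_2: GS value = (8 - (-3)·-0.973 - (3)·1.000) / (9) = 0.231;  x_2 ← (1−ω)·1.000 + ω·0.231 = 0.323
  x_3: GS value = (3 - (3)·-0.973 - (2)·0.323) / (-7) = -0.753;  x_3 ← (1−ω)·1.000 + ω·-0.753 = -0.543
Iteration 2:
  x_1: GS value = (-6 - (1)·0.323 - (-2)·-0.543) / (6) = -1.235;  x_1 ← (1−ω)·-0.973 + ω·-1.235 = -1.204
  x_2: GS value = (8 - (-3)·-1.204 - (3)·-0.543) / (9) = 0.669;  x_2 ← (1−ω)·0.323 + ω·0.669 = 0.627
  x_3: GS value = (3 - (3)·-1.204 - (2)·0.627) / (-7) = -0.765;  x_3 ← (1−ω)·-0.543 + ω·-0.765 = -0.738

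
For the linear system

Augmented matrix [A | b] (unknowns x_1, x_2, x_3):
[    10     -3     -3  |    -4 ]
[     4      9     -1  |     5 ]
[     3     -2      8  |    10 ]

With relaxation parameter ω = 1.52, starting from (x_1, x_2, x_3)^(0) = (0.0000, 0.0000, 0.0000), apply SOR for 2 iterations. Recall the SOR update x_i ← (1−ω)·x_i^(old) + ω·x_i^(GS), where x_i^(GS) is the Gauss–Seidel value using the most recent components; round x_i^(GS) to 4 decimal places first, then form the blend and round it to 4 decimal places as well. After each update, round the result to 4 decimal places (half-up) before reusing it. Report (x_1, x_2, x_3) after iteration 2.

(1.5224, -0.3768, -0.5272)

Iteration 1:
  x_1: GS value = (-4 - (-3)·0.0000 - (-3)·0.0000) / (10) = -0.4000;  x_1 ← (1−ω)·0.0000 + ω·-0.4000 = -0.6080
  x_2: GS value = (5 - (4)·-0.6080 - (-1)·0.0000) / (9) = 0.8258;  x_2 ← (1−ω)·0.0000 + ω·0.8258 = 1.2552
  x_3: GS value = (10 - (3)·-0.6080 - (-2)·1.2552) / (8) = 1.7918;  x_3 ← (1−ω)·0.0000 + ω·1.7918 = 2.7235
Iteration 2:
  x_1: GS value = (-4 - (-3)·1.2552 - (-3)·2.7235) / (10) = 0.7936;  x_1 ← (1−ω)·-0.6080 + ω·0.7936 = 1.5224
  x_2: GS value = (5 - (4)·1.5224 - (-1)·2.7235) / (9) = 0.1815;  x_2 ← (1−ω)·1.2552 + ω·0.1815 = -0.3768
  x_3: GS value = (10 - (3)·1.5224 - (-2)·-0.3768) / (8) = 0.5849;  x_3 ← (1−ω)·2.7235 + ω·0.5849 = -0.5272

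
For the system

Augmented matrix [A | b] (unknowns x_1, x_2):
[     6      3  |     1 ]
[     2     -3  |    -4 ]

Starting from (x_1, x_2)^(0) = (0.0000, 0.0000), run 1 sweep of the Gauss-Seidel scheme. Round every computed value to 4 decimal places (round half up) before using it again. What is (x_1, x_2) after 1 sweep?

(0.1667, 1.4445)

Iteration 1:
  x_1 = (1 - (3)·0.0000) / (6) = 0.1667
  x_2 = (-4 - (2)·0.1667) / (-3) = 1.4445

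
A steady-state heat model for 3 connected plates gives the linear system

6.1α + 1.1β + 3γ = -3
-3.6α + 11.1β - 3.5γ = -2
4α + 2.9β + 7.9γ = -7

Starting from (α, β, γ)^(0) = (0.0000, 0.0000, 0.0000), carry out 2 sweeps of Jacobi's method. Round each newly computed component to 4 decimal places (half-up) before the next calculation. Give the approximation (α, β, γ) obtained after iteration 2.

(-0.0235, -0.6191, -0.5709)

Iteration 1:
  α = (-3 - (1.1)·0.0000 - (3)·0.0000) / (6.1) = -0.4918
  β = (-2 - (-3.6)·0.0000 - (-3.5)·0.0000) / (11.1) = -0.1802
  γ = (-7 - (4)·0.0000 - (2.9)·0.0000) / (7.9) = -0.8861
Iteration 2:
  α = (-3 - (1.1)·-0.1802 - (3)·-0.8861) / (6.1) = -0.0235
  β = (-2 - (-3.6)·-0.4918 - (-3.5)·-0.8861) / (11.1) = -0.6191
  γ = (-7 - (4)·-0.4918 - (2.9)·-0.1802) / (7.9) = -0.5709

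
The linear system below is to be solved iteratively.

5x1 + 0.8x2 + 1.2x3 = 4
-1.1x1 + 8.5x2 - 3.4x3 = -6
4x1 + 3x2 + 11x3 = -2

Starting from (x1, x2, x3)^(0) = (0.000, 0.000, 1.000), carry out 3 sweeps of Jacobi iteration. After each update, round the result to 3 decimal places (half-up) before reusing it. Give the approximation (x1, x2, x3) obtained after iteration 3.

(0.985, -0.711, -0.314)

Iteration 1:
  x1 = (4 - (0.8)·0.000 - (1.2)·1.000) / (5) = 0.560
  x2 = (-6 - (-1.1)·0.000 - (-3.4)·1.000) / (8.5) = -0.306
  x3 = (-2 - (4)·0.000 - (3)·0.000) / (11) = -0.182
Iteration 2:
  x1 = (4 - (0.8)·-0.306 - (1.2)·-0.182) / (5) = 0.893
  x2 = (-6 - (-1.1)·0.560 - (-3.4)·-0.182) / (8.5) = -0.706
  x3 = (-2 - (4)·0.560 - (3)·-0.306) / (11) = -0.302
Iteration 3:
  x1 = (4 - (0.8)·-0.706 - (1.2)·-0.302) / (5) = 0.985
  x2 = (-6 - (-1.1)·0.893 - (-3.4)·-0.302) / (8.5) = -0.711
  x3 = (-2 - (4)·0.893 - (3)·-0.706) / (11) = -0.314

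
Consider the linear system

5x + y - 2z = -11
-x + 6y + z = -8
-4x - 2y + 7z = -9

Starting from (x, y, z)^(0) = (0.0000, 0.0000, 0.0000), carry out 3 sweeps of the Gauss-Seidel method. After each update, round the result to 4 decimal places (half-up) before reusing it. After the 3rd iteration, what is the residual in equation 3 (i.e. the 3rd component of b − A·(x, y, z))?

-0.0003

Iteration 1:
  x = (-11 - (1)·0.0000 - (-2)·0.0000) / (5) = -2.2000
  y = (-8 - (-1)·-2.2000 - (1)·0.0000) / (6) = -1.7000
  z = (-9 - (-4)·-2.2000 - (-2)·-1.7000) / (7) = -3.0286
Iteration 2:
  x = (-11 - (1)·-1.7000 - (-2)·-3.0286) / (5) = -3.0714
  y = (-8 - (-1)·-3.0714 - (1)·-3.0286) / (6) = -1.3405
  z = (-9 - (-4)·-3.0714 - (-2)·-1.3405) / (7) = -3.4238
Iteration 3:
  x = (-11 - (1)·-1.3405 - (-2)·-3.4238) / (5) = -3.3014
  y = (-8 - (-1)·-3.3014 - (1)·-3.4238) / (6) = -1.3129
  z = (-9 - (-4)·-3.3014 - (-2)·-1.3129) / (7) = -3.5473
Residual b − A·x = (-0.2747, 0.1233, -0.0003)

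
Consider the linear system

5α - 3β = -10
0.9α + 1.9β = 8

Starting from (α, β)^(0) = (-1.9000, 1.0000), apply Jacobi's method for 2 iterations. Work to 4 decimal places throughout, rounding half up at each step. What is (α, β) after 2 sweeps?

Iteration 1:
  α = (-10 - (-3)·1.0000) / (5) = -1.4000
  β = (8 - (0.9)·-1.9000) / (1.9) = 5.1105
Iteration 2:
  α = (-10 - (-3)·5.1105) / (5) = 1.0663
  β = (8 - (0.9)·-1.4000) / (1.9) = 4.8737

(1.0663, 4.8737)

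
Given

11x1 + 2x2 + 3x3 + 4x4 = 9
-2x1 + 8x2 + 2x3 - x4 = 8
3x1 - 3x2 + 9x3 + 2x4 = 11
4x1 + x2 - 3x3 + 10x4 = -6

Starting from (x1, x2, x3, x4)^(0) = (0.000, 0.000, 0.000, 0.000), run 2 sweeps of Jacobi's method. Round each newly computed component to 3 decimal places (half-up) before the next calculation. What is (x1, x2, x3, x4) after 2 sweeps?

Iteration 1:
  x1 = (9 - (2)·0.000 - (3)·0.000 - (4)·0.000) / (11) = 0.818
  x2 = (8 - (-2)·0.000 - (2)·0.000 - (-1)·0.000) / (8) = 1.000
  x3 = (11 - (3)·0.000 - (-3)·0.000 - (2)·0.000) / (9) = 1.222
  x4 = (-6 - (4)·0.000 - (1)·0.000 - (-3)·0.000) / (10) = -0.600
Iteration 2:
  x1 = (9 - (2)·1.000 - (3)·1.222 - (4)·-0.600) / (11) = 0.521
  x2 = (8 - (-2)·0.818 - (2)·1.222 - (-1)·-0.600) / (8) = 0.824
  x3 = (11 - (3)·0.818 - (-3)·1.000 - (2)·-0.600) / (9) = 1.416
  x4 = (-6 - (4)·0.818 - (1)·1.000 - (-3)·1.222) / (10) = -0.661

(0.521, 0.824, 1.416, -0.661)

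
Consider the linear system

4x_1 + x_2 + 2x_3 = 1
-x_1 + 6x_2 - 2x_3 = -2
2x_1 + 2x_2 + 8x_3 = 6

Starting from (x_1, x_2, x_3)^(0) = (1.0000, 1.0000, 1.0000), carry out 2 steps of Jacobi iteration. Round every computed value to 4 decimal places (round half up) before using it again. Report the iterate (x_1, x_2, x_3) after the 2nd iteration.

(0.0833, -0.3333, 0.8333)

Iteration 1:
  x_1 = (1 - (1)·1.0000 - (2)·1.0000) / (4) = -0.5000
  x_2 = (-2 - (-1)·1.0000 - (-2)·1.0000) / (6) = 0.1667
  x_3 = (6 - (2)·1.0000 - (2)·1.0000) / (8) = 0.2500
Iteration 2:
  x_1 = (1 - (1)·0.1667 - (2)·0.2500) / (4) = 0.0833
  x_2 = (-2 - (-1)·-0.5000 - (-2)·0.2500) / (6) = -0.3333
  x_3 = (6 - (2)·-0.5000 - (2)·0.1667) / (8) = 0.8333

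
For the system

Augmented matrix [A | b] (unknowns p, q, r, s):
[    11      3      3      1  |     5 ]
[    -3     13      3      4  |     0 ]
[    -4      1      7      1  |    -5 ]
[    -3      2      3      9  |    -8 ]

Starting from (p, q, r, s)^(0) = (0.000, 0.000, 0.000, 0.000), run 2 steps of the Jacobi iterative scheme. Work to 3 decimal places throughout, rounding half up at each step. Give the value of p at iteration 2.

Iteration 1:
  p = (5 - (3)·0.000 - (3)·0.000 - (1)·0.000) / (11) = 0.455
  q = (0 - (-3)·0.000 - (3)·0.000 - (4)·0.000) / (13) = 0.000
  r = (-5 - (-4)·0.000 - (1)·0.000 - (1)·0.000) / (7) = -0.714
  s = (-8 - (-3)·0.000 - (2)·0.000 - (3)·0.000) / (9) = -0.889
Iteration 2:
  p = (5 - (3)·0.000 - (3)·-0.714 - (1)·-0.889) / (11) = 0.730
  q = (0 - (-3)·0.455 - (3)·-0.714 - (4)·-0.889) / (13) = 0.543
  r = (-5 - (-4)·0.455 - (1)·0.000 - (1)·-0.889) / (7) = -0.327
  s = (-8 - (-3)·0.455 - (2)·0.000 - (3)·-0.714) / (9) = -0.499

0.730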